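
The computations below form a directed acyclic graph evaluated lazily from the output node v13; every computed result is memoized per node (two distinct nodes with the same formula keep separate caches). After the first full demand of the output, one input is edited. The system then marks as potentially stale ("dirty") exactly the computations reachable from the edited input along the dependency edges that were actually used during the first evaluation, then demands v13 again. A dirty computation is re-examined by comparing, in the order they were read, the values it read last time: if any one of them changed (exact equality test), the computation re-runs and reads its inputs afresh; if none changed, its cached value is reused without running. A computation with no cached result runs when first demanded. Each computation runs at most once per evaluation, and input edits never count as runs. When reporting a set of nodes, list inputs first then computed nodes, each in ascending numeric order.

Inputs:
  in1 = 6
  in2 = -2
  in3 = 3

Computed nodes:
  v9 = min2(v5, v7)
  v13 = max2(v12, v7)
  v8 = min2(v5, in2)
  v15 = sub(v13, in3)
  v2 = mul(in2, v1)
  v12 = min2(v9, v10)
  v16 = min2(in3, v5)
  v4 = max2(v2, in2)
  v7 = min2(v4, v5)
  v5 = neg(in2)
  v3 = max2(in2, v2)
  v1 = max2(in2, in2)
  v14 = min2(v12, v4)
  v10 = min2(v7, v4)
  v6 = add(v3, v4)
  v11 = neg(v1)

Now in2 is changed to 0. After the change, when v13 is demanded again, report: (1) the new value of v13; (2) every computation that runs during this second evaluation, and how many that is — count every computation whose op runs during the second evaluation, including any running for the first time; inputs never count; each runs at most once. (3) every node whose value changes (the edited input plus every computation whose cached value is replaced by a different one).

Demanding v13 again yields 0.
9 computations run: v1, v2, v4, v5, v7, v9, v10, v12, v13.
The nodes whose values change: in2, v1, v2, v4, v5, v7, v9, v10, v12, v13.

First demand of the output computes:
  v1 = max2(-2, -2) = -2
  v2 = mul(-2, -2) = 4
  v4 = max2(4, -2) = 4
  v5 = neg(-2) = 2
  v7 = min2(4, 2) = 2
  v9 = min2(2, 2) = 2
  v10 = min2(2, 4) = 2
  v12 = min2(2, 2) = 2
  v13 = max2(2, 2) = 2

After the edit, cleaning proceeds:
  v1: a read changed (in2 -2->0; in2 -2->0) — executes, giving 0.
  v2: a read changed (in2 -2->0; v1 -2->0) — executes, giving 0.
  v4: a read changed (v2 4->0; in2 -2->0) — executes, giving 0.
  v5: a read changed (in2 -2->0) — executes, giving 0.
  v7: a read changed (v4 4->0; v5 2->0) — executes, giving 0.
  v9: a read changed (v5 2->0; v7 2->0) — executes, giving 0.
  v10: a read changed (v7 2->0; v4 4->0) — executes, giving 0.
  v12: a read changed (v9 2->0; v10 2->0) — executes, giving 0.
  v13: a read changed (v12 2->0; v7 2->0) — executes, giving 0.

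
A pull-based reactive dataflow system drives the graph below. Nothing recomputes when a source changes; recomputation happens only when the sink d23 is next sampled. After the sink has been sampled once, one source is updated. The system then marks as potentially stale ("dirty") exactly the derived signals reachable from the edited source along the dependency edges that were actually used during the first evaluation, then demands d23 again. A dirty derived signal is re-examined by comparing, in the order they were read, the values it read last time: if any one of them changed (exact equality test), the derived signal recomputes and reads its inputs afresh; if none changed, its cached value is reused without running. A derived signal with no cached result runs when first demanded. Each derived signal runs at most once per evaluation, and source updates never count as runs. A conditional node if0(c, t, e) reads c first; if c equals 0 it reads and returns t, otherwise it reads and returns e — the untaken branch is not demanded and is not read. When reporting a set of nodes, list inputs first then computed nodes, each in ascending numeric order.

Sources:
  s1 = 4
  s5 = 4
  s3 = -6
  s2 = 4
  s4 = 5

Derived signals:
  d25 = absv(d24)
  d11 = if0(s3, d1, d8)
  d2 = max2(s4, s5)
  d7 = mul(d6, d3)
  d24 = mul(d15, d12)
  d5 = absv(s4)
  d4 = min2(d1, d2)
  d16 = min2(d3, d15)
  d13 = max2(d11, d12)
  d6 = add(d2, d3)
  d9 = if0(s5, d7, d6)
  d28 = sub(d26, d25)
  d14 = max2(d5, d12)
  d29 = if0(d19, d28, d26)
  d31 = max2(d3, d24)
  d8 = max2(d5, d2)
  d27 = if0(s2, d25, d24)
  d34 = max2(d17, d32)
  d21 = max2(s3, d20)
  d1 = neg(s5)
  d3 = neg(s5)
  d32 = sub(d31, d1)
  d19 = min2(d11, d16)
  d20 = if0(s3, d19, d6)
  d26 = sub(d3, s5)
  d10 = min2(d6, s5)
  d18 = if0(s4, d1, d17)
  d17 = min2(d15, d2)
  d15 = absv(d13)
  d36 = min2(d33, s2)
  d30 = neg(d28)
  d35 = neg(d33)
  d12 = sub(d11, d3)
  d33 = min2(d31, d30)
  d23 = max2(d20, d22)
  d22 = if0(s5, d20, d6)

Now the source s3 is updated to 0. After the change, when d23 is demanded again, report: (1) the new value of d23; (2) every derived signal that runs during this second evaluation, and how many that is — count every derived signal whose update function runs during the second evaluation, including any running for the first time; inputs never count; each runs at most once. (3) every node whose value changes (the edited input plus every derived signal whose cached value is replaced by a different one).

New value of d23: 1.
Derived signals that run: d1, d11, d12, d13, d15, d16, d19, d20, d23 — 9 in total.
Values that change: s3, d20.
Key observation: a condition flipped, so demand reaches new nodes — d1, d11, d12, d13, d15, d16, d19 run for the first time.

First evaluation (everything demanded from the output):
  d2 = max2(5, 4) = 5
  d3 = neg(4) = -4
  d6 = add(5, -4) = 1
  d20 = if0(s3=-6 -> else branch d6) = 1
  d22 = if0(s5=4 -> else branch d6) = 1
  d23 = max2(1, 1) = 1

Propagation after the edit:
  d1: demanded for the first time — runs, produces -4.
  d11: demanded for the first time — runs, produces -4.
  d12: demanded for the first time — runs, produces 0.
  d13: demanded for the first time — runs, produces 0.
  d15: demanded for the first time — runs, produces 0.
  d16: demanded for the first time — runs, produces -4.
  d19: demanded for the first time — runs, produces -4.
  d20: runs — s3 -6->0; result -4.
  d23: runs — d20 1->-4; result 1 (same value as before).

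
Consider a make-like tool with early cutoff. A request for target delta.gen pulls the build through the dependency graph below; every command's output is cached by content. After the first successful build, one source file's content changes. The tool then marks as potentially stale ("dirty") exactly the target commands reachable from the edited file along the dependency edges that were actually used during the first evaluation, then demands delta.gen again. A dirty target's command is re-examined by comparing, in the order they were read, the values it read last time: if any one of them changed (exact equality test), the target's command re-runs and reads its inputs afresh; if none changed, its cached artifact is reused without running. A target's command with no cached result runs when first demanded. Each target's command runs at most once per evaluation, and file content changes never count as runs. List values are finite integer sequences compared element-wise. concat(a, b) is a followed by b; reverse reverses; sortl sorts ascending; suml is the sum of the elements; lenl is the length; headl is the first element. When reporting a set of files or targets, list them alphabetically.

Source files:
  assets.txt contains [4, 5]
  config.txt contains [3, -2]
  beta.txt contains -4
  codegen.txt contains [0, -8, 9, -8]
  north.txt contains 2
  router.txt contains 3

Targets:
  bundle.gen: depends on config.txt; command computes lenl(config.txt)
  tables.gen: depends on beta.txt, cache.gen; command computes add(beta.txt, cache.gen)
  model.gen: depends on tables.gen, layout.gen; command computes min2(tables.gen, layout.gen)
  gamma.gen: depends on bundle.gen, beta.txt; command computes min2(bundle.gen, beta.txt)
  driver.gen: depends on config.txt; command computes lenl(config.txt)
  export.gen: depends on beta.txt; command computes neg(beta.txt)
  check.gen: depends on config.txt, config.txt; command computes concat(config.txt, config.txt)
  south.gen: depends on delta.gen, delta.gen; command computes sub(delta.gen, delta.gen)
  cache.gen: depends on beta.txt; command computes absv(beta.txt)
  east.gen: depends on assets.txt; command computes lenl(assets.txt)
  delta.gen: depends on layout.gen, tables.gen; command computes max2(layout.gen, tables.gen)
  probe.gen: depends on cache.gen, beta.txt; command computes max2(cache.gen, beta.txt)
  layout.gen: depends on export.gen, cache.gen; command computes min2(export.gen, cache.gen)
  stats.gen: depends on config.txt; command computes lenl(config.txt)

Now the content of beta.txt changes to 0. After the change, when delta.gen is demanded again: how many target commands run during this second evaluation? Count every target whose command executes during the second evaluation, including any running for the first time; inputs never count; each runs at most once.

5 target commands run: cache.gen, delta.gen, export.gen, layout.gen, tables.gen.

First demand of the output computes:
  cache.gen = absv(-4) = 4
  export.gen = neg(-4) = 4
  layout.gen = min2(4, 4) = 4
  tables.gen = add(-4, 4) = 0
  delta.gen = max2(4, 0) = 4

After the edit, cleaning proceeds:
  cache.gen: a read changed (beta.txt -4->0) — executes, giving 0.
  export.gen: a read changed (beta.txt -4->0) — executes, giving 0.
  layout.gen: a read changed (export.gen 4->0; cache.gen 4->0) — executes, giving 0.
  tables.gen: a read changed (beta.txt -4->0; cache.gen 4->0) — executes, giving 0 — identical to its old value.
  delta.gen: a read changed (layout.gen 4->0) — executes, giving 0.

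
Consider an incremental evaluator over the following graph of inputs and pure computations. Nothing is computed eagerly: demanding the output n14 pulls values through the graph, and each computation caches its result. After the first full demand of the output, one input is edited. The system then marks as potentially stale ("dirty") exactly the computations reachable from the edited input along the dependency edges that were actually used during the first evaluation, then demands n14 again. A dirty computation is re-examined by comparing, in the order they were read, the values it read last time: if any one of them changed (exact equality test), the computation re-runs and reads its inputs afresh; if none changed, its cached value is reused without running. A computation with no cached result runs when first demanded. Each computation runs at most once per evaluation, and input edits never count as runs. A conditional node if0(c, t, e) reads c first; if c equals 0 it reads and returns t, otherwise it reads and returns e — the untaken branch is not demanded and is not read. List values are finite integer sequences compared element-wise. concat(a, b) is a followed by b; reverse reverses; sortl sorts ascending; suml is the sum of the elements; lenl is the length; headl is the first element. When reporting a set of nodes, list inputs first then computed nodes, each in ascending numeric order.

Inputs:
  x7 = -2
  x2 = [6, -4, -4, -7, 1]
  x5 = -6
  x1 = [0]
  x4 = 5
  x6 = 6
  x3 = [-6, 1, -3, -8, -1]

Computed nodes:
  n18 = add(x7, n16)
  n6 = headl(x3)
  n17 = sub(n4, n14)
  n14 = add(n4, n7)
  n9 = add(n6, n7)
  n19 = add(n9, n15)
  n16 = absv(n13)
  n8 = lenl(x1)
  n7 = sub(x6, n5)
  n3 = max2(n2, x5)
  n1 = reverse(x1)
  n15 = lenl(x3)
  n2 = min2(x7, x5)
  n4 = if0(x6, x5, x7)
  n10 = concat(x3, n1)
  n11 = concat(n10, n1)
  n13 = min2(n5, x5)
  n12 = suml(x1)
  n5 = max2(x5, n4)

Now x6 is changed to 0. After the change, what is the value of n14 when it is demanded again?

n14 now evaluates to 0.

Initial pass — values computed on the first demand:
  n4 = if0(x6=6 -> else branch x7) = -2
  n5 = max2(-6, -2) = -2
  n7 = sub(6, -2) = 8
  n14 = add(-2, 8) = 6

Second demand — change propagation:
  n4: re-runs because x6 6->0; new result -6.
  n5: re-runs because n4 -2->-6; new result -6.
  n7: re-runs because x6 6->0; n5 -2->-6; new result 6.
  n14: re-runs because n4 -2->-6; n7 8->6; new result 0.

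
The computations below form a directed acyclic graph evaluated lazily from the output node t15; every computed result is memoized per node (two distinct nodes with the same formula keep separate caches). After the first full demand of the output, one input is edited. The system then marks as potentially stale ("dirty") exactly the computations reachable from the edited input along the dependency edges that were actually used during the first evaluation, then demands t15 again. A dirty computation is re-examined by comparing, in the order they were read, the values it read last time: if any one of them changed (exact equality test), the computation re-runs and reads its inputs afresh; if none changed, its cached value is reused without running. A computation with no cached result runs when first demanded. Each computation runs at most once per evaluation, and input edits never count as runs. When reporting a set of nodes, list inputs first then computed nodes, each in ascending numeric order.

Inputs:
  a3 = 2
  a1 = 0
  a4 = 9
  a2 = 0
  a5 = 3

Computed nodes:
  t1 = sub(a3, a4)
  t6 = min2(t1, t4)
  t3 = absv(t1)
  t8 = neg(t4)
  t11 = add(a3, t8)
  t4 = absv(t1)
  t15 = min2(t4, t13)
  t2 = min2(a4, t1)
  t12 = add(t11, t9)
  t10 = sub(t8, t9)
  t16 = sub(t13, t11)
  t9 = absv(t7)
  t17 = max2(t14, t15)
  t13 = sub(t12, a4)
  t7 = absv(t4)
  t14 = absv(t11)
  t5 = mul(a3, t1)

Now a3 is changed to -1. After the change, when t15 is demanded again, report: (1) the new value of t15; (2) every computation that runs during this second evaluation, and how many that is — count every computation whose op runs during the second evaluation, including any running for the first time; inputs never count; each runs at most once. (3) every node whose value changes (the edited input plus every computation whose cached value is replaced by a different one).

Demanding t15 again yields -10.
9 computations run: t1, t4, t7, t8, t9, t11, t12, t13, t15.
The nodes whose values change: a3, t1, t4, t7, t8, t9, t11, t12, t13, t15.

First demand of the output computes:
  t1 = sub(2, 9) = -7
  t4 = absv(-7) = 7
  t7 = absv(7) = 7
  t8 = neg(7) = -7
  t9 = absv(7) = 7
  t11 = add(2, -7) = -5
  t12 = add(-5, 7) = 2
  t13 = sub(2, 9) = -7
  t15 = min2(7, -7) = -7

After the edit, cleaning proceeds:
  t1: a read changed (a3 2->-1) — executes, giving -10.
  t4: a read changed (t1 -7->-10) — executes, giving 10.
  t7: a read changed (t4 7->10) — executes, giving 10.
  t8: a read changed (t4 7->10) — executes, giving -10.
  t9: a read changed (t7 7->10) — executes, giving 10.
  t11: a read changed (a3 2->-1; t8 -7->-10) — executes, giving -11.
  t12: a read changed (t11 -5->-11; t9 7->10) — executes, giving -1.
  t13: a read changed (t12 2->-1) — executes, giving -10.
  t15: a read changed (t4 7->10; t13 -7->-10) — executes, giving -10.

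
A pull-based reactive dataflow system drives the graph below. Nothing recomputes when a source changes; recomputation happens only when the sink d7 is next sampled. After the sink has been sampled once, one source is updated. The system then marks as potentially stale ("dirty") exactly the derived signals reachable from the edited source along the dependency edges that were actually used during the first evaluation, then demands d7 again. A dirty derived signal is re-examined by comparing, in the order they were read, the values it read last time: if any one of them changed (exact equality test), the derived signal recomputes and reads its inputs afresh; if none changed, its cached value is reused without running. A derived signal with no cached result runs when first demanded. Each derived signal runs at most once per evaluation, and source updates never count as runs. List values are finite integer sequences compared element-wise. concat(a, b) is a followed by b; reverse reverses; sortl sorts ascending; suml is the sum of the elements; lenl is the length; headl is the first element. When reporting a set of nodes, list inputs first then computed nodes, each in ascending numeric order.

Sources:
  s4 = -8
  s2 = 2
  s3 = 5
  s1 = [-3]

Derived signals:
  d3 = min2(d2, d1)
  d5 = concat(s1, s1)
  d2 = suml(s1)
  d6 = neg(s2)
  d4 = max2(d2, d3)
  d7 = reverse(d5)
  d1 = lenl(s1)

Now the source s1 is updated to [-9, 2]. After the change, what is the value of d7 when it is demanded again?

First evaluation (everything demanded from the output):
  d5 = concat([-3], [-3]) = [-3, -3]
  d7 = reverse([-3, -3]) = [-3, -3]

Propagation after the edit:
  d5: runs — s1 [-3]->[-9, 2]; s1 [-3]->[-9, 2]; result [-9, 2, -9, 2].
  d7: runs — d5 [-3, -3]->[-9, 2, -9, 2]; result [2, -9, 2, -9].

New value of d7: [2, -9, 2, -9].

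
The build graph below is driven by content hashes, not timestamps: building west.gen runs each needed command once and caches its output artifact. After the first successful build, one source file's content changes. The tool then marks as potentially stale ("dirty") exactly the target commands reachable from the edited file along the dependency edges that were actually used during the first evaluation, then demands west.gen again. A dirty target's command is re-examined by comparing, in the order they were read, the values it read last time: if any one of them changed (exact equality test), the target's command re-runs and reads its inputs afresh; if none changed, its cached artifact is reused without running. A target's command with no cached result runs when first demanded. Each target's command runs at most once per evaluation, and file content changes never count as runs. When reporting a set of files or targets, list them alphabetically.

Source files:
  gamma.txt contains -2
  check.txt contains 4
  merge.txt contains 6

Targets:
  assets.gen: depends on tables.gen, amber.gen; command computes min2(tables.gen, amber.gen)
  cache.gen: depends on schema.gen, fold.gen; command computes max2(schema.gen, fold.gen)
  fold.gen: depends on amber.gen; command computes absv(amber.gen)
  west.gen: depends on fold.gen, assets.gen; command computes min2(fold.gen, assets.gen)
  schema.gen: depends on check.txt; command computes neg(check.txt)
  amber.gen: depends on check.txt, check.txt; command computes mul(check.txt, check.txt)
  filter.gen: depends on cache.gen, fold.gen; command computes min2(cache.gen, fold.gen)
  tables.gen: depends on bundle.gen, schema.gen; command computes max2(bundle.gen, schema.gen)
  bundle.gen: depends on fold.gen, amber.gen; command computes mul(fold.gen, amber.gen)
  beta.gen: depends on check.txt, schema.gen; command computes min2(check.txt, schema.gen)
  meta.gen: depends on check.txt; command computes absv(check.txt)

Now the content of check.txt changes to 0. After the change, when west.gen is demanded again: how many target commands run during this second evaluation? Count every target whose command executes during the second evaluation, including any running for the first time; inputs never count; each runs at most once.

Run set: amber.gen, assets.gen, bundle.gen, fold.gen, schema.gen, tables.gen, west.gen (7 run).

Initial pass — values computed on the first demand:
  amber.gen = mul(4, 4) = 16
  fold.gen = absv(16) = 16
  bundle.gen = mul(16, 16) = 256
  schema.gen = neg(4) = -4
  tables.gen = max2(256, -4) = 256
  assets.gen = min2(256, 16) = 16
  west.gen = min2(16, 16) = 16

Second demand — change propagation:
  amber.gen: re-runs because check.txt 4->0; check.txt 4->0; new result 0.
  fold.gen: re-runs because amber.gen 16->0; new result 0.
  bundle.gen: re-runs because fold.gen 16->0; amber.gen 16->0; new result 0.
  schema.gen: re-runs because check.txt 4->0; new result 0.
  tables.gen: re-runs because bundle.gen 256->0; schema.gen -4->0; new result 0.
  assets.gen: re-runs because tables.gen 256->0; amber.gen 16->0; new result 0.
  west.gen: re-runs because fold.gen 16->0; assets.gen 16->0; new result 0.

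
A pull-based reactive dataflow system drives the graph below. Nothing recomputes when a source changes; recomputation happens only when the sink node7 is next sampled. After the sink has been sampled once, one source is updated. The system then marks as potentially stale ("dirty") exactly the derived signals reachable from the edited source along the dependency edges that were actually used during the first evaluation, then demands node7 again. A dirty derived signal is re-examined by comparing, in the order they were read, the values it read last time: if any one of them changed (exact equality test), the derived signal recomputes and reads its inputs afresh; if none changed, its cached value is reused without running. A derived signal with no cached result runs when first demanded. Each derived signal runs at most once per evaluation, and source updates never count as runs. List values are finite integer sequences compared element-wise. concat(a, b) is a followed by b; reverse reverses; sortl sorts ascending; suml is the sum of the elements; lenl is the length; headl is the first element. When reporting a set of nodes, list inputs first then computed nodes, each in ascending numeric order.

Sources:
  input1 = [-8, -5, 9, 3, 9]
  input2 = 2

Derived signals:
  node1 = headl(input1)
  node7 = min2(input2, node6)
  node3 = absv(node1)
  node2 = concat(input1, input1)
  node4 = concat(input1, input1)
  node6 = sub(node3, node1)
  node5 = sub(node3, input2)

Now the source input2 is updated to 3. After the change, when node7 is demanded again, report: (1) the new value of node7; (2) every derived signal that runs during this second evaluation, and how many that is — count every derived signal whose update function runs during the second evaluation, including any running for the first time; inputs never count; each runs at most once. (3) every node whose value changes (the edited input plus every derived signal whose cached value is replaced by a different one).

New value of node7: 3.
Derived signals that run: node7 — 1 in total.
Values that change: input2, node7.

First evaluation (everything demanded from the output):
  node1 = headl([-8, -5, 9, 3, 9]) = -8
  node3 = absv(-8) = 8
  node6 = sub(8, -8) = 16
  node7 = min2(2, 16) = 2

Propagation after the edit:
  node7: runs — input2 2->3; result 3.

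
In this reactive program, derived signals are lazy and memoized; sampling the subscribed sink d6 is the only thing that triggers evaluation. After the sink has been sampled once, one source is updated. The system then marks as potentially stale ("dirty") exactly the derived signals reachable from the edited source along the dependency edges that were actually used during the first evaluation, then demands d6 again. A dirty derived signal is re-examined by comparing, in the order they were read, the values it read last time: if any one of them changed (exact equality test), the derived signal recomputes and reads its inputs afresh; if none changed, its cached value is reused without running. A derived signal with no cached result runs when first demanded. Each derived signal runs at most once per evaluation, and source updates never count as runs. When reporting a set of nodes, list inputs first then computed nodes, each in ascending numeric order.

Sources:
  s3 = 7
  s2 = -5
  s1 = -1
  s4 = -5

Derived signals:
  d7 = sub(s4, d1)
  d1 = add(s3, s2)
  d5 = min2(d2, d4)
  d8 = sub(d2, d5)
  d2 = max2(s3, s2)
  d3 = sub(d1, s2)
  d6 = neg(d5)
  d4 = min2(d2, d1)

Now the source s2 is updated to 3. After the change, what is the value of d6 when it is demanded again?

First demand of the output computes:
  d1 = add(7, -5) = 2
  d2 = max2(7, -5) = 7
  d4 = min2(7, 2) = 2
  d5 = min2(7, 2) = 2
  d6 = neg(2) = -2

After the edit, cleaning proceeds:
  d1: a read changed (s2 -5->3) — executes, giving 10.
  d2: a read changed (s2 -5->3) — executes, giving 7 — identical to its old value.
  d4: a read changed (d1 2->10) — executes, giving 7.
  d5: a read changed (d4 2->7) — executes, giving 7.
  d6: a read changed (d5 2->7) — executes, giving -7.

Demanding d6 again yields -7.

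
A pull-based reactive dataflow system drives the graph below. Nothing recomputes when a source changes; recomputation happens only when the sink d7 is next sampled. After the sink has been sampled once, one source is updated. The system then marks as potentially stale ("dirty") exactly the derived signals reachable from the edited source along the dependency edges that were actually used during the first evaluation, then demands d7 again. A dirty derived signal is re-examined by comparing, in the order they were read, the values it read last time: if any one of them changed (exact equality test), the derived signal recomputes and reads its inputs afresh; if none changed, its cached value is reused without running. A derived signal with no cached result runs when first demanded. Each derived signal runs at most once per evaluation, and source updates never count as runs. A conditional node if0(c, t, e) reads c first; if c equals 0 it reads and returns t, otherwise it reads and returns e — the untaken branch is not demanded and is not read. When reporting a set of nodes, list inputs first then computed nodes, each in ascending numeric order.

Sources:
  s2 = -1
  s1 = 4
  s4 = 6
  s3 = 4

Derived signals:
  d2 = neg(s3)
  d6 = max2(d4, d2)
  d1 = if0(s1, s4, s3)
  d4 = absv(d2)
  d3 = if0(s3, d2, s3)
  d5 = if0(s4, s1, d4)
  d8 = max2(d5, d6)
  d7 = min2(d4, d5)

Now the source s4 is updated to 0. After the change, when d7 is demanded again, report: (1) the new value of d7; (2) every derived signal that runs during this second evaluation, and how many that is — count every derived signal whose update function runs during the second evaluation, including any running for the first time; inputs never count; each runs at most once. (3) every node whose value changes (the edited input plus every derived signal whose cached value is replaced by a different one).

New value of d7: 4.
Derived signals that run: d5 — 1 in total.
Values that change: s4.
Key observation: the change is absorbed at d5 — it re-runs but produces the same value, and the output's value is unchanged.

First evaluation (everything demanded from the output):
  d2 = neg(4) = -4
  d4 = absv(-4) = 4
  d5 = if0(s4=6 -> else branch d4) = 4
  d7 = min2(4, 4) = 4

Propagation after the edit:
  d5: runs — s4 6->0; result 4 (same value as before).
  d7: checked — values it read are unchanged (d4 unchanged, d5 unchanged); reused cached 4 without running.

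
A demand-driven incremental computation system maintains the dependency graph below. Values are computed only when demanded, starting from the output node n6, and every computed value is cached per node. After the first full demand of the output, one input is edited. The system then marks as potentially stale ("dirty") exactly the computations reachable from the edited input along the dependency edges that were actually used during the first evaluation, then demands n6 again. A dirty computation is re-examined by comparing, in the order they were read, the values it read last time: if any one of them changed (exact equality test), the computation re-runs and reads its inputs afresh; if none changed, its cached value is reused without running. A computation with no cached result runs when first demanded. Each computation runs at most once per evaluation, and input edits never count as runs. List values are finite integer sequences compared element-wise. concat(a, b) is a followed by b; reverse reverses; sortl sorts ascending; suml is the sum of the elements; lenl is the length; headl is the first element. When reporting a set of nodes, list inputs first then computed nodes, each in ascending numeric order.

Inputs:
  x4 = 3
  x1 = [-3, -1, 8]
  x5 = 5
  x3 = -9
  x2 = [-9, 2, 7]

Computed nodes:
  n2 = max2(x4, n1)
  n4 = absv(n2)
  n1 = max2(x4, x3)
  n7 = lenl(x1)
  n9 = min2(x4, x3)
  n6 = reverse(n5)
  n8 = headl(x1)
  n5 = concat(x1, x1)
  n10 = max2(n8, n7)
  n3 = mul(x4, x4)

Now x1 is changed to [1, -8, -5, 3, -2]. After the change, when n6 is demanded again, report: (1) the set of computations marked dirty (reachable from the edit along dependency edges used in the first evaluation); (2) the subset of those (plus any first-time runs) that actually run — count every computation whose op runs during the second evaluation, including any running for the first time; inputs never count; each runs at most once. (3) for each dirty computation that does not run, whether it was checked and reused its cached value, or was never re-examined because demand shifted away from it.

Marked dirty: n5, n6.
Computations that run: n5, n6 — 2 in total.
Every dirty computation ran.

First evaluation (everything demanded from the output):
  n5 = concat([-3, -1, 8], [-3, -1, 8]) = [-3, -1, 8, -3, -1, 8]
  n6 = reverse([-3, -1, 8, -3, -1, 8]) = [8, -1, -3, 8, -1, -3]

Propagation after the edit:
  n5: runs — x1 [-3, -1, 8]->[1, -8, -5, 3, -2]; x1 [-3, -1, 8]->[1, -8, -5, 3, -2]; result [1, -8, -5, 3, -2, 1, -8, -5, 3, -2].
  n6: runs — n5 [-3, -1, 8, -3, -1, 8]->[1, -8, -5, 3, -2, 1, -8, -5, 3, -2]; result [-2, 3, -5, -8, 1, -2, 3, -5, -8, 1].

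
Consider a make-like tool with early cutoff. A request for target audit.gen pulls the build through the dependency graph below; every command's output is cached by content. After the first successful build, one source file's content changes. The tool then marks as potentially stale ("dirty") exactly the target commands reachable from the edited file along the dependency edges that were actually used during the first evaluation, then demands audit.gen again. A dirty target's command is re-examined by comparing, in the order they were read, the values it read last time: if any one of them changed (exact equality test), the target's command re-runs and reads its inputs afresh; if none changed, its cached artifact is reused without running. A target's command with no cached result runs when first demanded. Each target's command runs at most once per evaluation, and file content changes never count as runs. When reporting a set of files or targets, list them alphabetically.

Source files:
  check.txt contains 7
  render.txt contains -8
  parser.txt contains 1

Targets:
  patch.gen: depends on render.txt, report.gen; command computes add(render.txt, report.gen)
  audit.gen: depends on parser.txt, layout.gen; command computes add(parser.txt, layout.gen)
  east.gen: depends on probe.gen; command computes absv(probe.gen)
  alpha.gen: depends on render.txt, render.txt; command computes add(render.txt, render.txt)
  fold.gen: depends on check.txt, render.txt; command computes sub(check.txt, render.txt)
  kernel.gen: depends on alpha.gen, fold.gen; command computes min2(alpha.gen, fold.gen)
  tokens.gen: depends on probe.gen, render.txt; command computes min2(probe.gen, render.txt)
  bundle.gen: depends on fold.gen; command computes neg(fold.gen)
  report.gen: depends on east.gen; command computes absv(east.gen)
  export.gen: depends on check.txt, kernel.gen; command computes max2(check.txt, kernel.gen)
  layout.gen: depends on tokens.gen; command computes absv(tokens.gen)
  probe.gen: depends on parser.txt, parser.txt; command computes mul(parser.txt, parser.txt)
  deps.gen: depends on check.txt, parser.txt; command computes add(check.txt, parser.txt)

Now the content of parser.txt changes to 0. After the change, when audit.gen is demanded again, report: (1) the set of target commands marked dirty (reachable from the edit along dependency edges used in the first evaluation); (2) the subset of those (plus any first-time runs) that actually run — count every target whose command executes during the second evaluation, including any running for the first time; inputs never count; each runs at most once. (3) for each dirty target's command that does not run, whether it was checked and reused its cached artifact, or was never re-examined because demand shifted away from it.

First demand of the output computes:
  probe.gen = mul(1, 1) = 1
  tokens.gen = min2(1, -8) = -8
  layout.gen = absv(-8) = 8
  audit.gen = add(1, 8) = 9

After the edit, cleaning proceeds:
  probe.gen: a read changed (parser.txt 1->0; parser.txt 1->0) — executes, giving 0.
  tokens.gen: a read changed (probe.gen 1->0) — executes, giving -8 — identical to its old value.
  layout.gen: dirty, but its reads are unchanged (tokens.gen unchanged); cached 8 stands.
  audit.gen: a read changed (parser.txt 1->0) — executes, giving 8.

Note where the cutoff bites: layout.gen is checked, finds nothing changed, and keeps its cache.

The edit dirties: audit.gen, layout.gen, probe.gen, tokens.gen.
3 target commands run: audit.gen, probe.gen, tokens.gen.
Cache hits after checking: layout.gen.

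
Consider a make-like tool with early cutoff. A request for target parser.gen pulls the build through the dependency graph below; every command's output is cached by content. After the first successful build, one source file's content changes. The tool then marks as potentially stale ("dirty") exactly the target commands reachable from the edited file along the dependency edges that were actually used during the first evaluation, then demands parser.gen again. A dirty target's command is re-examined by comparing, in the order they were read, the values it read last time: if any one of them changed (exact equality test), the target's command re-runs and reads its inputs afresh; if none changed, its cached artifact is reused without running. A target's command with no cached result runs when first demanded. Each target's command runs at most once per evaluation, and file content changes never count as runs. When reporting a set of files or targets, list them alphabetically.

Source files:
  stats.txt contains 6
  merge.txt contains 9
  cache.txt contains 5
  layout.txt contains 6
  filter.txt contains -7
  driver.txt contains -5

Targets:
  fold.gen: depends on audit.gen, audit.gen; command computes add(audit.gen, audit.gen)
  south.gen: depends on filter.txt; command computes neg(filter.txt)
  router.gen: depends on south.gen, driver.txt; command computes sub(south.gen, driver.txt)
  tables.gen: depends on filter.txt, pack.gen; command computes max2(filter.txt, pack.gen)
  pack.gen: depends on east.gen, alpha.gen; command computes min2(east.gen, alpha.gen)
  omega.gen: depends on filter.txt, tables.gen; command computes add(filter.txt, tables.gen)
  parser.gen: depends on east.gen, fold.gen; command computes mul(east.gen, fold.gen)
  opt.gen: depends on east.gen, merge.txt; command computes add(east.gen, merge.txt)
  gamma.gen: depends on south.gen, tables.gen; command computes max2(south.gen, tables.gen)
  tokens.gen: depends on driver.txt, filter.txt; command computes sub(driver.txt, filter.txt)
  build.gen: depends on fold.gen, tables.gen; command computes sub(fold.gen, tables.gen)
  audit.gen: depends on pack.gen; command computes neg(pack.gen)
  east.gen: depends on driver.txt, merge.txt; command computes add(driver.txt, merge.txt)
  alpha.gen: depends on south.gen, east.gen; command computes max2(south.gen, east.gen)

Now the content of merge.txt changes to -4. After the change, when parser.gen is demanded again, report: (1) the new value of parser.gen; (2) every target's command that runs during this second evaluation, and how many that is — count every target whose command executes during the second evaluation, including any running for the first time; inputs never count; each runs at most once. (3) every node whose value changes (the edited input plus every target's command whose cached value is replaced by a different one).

Demanding parser.gen again yields -162.
6 target commands run: alpha.gen, audit.gen, east.gen, fold.gen, pack.gen, parser.gen.
The nodes whose values change: audit.gen, east.gen, fold.gen, merge.txt, pack.gen, parser.gen.

First demand of the output computes:
  east.gen = add(-5, 9) = 4
  south.gen = neg(-7) = 7
  alpha.gen = max2(7, 4) = 7
  pack.gen = min2(4, 7) = 4
  audit.gen = neg(4) = -4
  fold.gen = add(-4, -4) = -8
  parser.gen = mul(4, -8) = -32

After the edit, cleaning proceeds:
  east.gen: a read changed (merge.txt 9->-4) — executes, giving -9.
  alpha.gen: a read changed (east.gen 4->-9) — executes, giving 7 — identical to its old value.
  pack.gen: a read changed (east.gen 4->-9) — executes, giving -9.
  audit.gen: a read changed (pack.gen 4->-9) — executes, giving 9.
  fold.gen: a read changed (audit.gen -4->9; audit.gen -4->9) — executes, giving 18.
  parser.gen: a read changed (east.gen 4->-9; fold.gen -8->18) — executes, giving -162.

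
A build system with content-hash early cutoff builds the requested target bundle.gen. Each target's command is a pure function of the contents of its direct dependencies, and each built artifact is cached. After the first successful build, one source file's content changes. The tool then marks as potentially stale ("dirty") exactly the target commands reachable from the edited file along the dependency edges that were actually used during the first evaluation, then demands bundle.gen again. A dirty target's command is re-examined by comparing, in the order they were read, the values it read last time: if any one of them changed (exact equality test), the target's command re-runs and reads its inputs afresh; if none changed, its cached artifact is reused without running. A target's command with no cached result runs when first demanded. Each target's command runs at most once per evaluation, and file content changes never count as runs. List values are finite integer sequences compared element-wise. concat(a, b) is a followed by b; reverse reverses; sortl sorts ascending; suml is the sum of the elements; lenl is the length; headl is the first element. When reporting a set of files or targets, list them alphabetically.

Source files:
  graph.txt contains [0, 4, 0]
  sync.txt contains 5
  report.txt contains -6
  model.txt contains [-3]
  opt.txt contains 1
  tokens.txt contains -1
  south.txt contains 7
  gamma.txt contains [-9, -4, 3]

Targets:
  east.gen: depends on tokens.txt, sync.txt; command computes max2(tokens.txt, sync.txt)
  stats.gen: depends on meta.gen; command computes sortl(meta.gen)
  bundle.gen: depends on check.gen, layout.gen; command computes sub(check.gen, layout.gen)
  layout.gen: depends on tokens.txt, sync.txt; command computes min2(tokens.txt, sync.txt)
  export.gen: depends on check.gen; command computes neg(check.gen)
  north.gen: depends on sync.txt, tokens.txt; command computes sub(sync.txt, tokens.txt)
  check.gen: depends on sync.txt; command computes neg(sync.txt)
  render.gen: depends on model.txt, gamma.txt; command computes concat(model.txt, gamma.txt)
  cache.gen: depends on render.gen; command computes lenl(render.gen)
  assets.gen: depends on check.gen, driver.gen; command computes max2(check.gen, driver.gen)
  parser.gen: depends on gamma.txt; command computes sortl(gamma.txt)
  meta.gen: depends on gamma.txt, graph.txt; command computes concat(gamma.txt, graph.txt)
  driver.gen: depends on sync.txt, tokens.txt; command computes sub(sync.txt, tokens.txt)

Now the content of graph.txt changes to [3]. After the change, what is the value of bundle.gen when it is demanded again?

First evaluation (everything demanded from the output):
  check.gen = neg(5) = -5
  layout.gen = min2(-1, 5) = -1
  bundle.gen = sub(-5, -1) = -4

Propagation after the edit:
  graph.txt feeds no computation that the output demands — nothing is marked dirty and nothing runs.

Key observation: graph.txt is never demanded by the output, so the edit triggers no recomputation at all.

New value of bundle.gen: -4.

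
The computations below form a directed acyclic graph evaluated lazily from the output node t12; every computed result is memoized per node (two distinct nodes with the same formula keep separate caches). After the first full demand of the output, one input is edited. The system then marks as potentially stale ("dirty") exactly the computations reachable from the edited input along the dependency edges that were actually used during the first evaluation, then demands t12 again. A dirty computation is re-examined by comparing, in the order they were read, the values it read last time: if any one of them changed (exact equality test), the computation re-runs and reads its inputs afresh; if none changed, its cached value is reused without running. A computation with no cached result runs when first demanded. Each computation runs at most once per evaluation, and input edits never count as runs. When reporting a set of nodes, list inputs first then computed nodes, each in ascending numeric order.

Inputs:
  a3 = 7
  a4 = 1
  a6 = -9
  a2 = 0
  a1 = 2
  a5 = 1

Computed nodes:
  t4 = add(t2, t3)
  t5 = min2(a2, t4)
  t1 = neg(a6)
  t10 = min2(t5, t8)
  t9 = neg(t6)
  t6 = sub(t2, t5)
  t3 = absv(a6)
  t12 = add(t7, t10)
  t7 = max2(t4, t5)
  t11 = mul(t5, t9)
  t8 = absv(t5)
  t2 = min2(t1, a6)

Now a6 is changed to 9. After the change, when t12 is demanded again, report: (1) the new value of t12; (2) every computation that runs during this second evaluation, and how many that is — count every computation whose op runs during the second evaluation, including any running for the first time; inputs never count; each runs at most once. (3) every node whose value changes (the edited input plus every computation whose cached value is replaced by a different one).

First demand of the output computes:
  t1 = neg(-9) = 9
  t2 = min2(9, -9) = -9
  t3 = absv(-9) = 9
  t4 = add(-9, 9) = 0
  t5 = min2(0, 0) = 0
  t7 = max2(0, 0) = 0
  t8 = absv(0) = 0
  t10 = min2(0, 0) = 0
  t12 = add(0, 0) = 0

After the edit, cleaning proceeds:
  t1: a read changed (a6 -9->9) — executes, giving -9.
  t2: a read changed (t1 9->-9; a6 -9->9) — executes, giving -9 — identical to its old value.
  t3: a read changed (a6 -9->9) — executes, giving 9 — identical to its old value.
  t4: dirty, but its reads are unchanged (t2 unchanged, t3 unchanged); cached 0 stands.
  t5: dirty, but its reads are unchanged (a2 unchanged, t4 unchanged); cached 0 stands.
  t7: dirty, but its reads are unchanged (t4 unchanged, t5 unchanged); cached 0 stands.
  t8: dirty, but its reads are unchanged (t5 unchanged); cached 0 stands.
  t10: dirty, but its reads are unchanged (t5 unchanged, t8 unchanged); cached 0 stands.
  t12: dirty, but its reads are unchanged (t7 unchanged, t10 unchanged); cached 0 stands.

Note where the cutoff bites: t4 is checked, finds nothing changed, and keeps its cache.

Demanding t12 again yields 0.
3 computations run: t1, t2, t3.
The nodes whose values change: a6, t1.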